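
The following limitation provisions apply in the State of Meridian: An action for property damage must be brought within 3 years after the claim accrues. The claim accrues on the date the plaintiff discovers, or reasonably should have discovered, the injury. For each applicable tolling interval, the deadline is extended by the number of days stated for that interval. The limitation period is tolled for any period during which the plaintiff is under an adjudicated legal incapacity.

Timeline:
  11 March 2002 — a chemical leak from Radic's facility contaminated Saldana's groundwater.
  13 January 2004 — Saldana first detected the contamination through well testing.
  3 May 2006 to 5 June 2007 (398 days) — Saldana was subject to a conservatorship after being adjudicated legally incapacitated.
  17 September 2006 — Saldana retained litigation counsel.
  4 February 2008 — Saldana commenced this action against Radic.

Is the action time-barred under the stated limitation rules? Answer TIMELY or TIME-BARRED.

The claim did not accrue until Saldana discovered the injury on 13 January 2004; the 11 March 2002 act date does not start the clock under the stated rule.
Adding the 3 years base period to 13 January 2004 gives a deadline of 13 January 2007, before any tolling.
Because the plaintiff's legal incapacity ran from 3 May 2006 to 5 June 2007, the deadline is extended by 398 days to 15 February 2008.
The other events in the timeline have no effect on the limitation period under the stated rules.
Saldana filed on 4 February 2008, before the 15 February 2008 deadline, so the action is timely.

TIMELY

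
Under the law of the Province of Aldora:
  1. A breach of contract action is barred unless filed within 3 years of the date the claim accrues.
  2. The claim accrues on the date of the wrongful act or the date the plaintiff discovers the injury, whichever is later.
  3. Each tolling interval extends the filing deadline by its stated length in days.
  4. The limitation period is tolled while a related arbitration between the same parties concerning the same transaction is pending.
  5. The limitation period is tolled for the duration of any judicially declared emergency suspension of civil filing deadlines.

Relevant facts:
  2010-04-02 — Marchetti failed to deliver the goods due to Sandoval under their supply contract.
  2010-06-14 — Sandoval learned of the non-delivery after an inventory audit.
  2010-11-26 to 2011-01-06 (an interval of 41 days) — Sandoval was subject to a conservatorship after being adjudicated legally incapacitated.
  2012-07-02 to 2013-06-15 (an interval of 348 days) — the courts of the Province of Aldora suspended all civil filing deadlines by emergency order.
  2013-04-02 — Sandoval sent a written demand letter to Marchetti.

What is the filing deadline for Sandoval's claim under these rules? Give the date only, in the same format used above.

2014-05-28

Because discovery on 2010-06-14 post-dates the 2010-04-02 act, accrual under the later-of rule falls on 2010-06-14.
3 years from 2010-06-14 is 2013-06-14.
The period was tolled for 348 days by the emergency suspension of filing deadlines (2012-07-02 to 2013-06-15), pushing the deadline to 2014-05-28.
No stated provision tolls the period for the plaintiff's incapacity, so the interval from 2010-11-26 to 2011-01-06 has no effect on the deadline.
The other events in the timeline have no effect on the limitation period under the stated rules.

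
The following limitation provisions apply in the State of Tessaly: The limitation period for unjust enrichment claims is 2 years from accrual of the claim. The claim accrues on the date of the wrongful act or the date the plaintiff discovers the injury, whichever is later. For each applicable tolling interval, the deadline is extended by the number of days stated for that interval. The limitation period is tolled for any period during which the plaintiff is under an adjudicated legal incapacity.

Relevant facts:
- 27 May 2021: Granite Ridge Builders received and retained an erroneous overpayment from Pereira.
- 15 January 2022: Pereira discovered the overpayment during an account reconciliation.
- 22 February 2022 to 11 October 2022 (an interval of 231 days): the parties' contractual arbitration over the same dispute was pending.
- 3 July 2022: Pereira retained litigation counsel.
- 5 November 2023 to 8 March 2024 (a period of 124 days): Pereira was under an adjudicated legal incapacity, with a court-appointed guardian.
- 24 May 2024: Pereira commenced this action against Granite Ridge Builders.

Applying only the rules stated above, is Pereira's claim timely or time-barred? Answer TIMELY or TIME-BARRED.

Taking the later of the act (27 May 2021) and discovery (15 January 2022), the claim accrued on 15 January 2022.
Adding the 2 years base period to 15 January 2022 gives a deadline of 15 January 2024, before any tolling.
The plaintiff's legal incapacity from 5 November 2023 to 8 March 2024 tolled the period for 124 days, extending the deadline to 18 May 2024.
No stated provision tolls the period for a pending arbitration, so the interval from 22 February 2022 to 11 October 2022 has no effect on the deadline.
The other events in the timeline have no effect on the limitation period under the stated rules.
Filing on 24 May 2024 missed the 18 May 2024 deadline — the action is time-barred.

TIME-BARRED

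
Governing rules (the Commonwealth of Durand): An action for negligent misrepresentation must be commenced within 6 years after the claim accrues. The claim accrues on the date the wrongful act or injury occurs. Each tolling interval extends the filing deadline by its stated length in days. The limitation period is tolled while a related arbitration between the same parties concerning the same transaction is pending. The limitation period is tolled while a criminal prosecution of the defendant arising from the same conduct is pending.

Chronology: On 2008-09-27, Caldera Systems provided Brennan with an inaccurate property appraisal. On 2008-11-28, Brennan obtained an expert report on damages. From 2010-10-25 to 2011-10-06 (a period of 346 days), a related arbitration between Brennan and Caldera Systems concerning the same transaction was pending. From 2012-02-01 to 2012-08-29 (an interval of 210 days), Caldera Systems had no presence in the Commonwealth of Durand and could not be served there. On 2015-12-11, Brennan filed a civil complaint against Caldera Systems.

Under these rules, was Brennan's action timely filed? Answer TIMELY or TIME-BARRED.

The limitation period began to run on 2008-09-27.
6 years from 2008-09-27 is 2014-09-27.
The pending related arbitration from 2010-10-25 to 2011-10-06 tolled the period for 346 days, extending the deadline to 2015-09-08.
Although the defendant's absence ran from 2012-02-01 to 2012-08-29, the stated rules do not make that a tolling event, so it is disregarded.
None of the other events listed affects the running of the period under the stated rules.
Brennan filed on 2015-12-11, after the 2015-09-08 deadline, so the action is time-barred.

TIME-BARRED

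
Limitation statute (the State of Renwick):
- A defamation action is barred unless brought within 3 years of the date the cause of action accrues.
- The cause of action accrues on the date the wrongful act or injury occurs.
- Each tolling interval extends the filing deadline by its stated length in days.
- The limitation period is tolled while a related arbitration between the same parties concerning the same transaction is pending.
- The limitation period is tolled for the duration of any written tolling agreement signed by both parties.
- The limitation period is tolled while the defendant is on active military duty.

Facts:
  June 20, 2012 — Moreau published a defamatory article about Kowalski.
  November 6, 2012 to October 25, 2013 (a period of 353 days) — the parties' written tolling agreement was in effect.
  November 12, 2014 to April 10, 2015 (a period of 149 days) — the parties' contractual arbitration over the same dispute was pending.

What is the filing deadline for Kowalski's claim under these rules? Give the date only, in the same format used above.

November 3, 2016

The claim accrued on June 20, 2012, when the wrongful act occurred.
3 years from June 20, 2012 is June 20, 2015.
Because the written tolling agreement ran from November 6, 2012 to October 25, 2013, the deadline is extended by 353 days to June 7, 2016.
The period was tolled for 149 days by the pending related arbitration (November 12, 2014 to April 10, 2015), pushing the deadline to November 3, 2016.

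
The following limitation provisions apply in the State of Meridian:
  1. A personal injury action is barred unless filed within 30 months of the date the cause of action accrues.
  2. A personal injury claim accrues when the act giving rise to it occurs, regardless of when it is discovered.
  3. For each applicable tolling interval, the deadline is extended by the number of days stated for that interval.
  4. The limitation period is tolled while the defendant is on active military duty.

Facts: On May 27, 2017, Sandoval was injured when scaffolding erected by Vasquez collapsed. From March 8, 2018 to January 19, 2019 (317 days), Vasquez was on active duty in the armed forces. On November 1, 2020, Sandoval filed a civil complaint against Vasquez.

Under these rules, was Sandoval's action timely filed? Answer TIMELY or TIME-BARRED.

TIME-BARRED

The claim accrued on May 27, 2017, when the wrongful act occurred.
The untolled deadline — 30 months after May 27, 2017 — is November 27, 2019.
Because the defendant's active military service ran from March 8, 2018 to January 19, 2019, the deadline is extended by 317 days to October 9, 2020.
The November 1, 2020 filing falls after the October 9, 2020 deadline; the claim is time-barred.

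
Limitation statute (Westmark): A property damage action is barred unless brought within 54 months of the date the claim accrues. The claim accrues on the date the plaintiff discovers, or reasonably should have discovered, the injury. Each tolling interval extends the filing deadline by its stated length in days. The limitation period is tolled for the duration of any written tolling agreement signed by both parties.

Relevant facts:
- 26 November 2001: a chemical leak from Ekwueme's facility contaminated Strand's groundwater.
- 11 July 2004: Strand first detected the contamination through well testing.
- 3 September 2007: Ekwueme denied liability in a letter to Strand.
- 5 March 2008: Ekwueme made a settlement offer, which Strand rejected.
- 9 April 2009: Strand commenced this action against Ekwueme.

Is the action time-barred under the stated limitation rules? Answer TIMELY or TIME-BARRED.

Under the discovery rule, the claim accrued on 11 July 2004, when Strand discovered the injury — not on the 26 November 2001 date of the underlying act.
Adding the 54 months base period to 11 July 2004 gives a deadline of 11 January 2009, before any tolling.
The other events in the timeline have no effect on the limitation period under the stated rules.
Filing on 9 April 2009 missed the 11 January 2009 deadline — the action is time-barred.

TIME-BARRED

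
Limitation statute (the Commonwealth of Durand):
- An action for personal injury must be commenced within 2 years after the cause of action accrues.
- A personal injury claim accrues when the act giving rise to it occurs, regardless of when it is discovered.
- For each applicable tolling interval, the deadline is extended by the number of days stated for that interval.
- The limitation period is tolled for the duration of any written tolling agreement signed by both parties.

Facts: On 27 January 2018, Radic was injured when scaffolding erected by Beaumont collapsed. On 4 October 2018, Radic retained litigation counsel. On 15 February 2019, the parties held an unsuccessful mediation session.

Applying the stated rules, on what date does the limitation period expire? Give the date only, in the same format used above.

The claim accrued on 27 January 2018, when the wrongful act occurred.
2 years from 27 January 2018 is 27 January 2020.
The other events in the timeline have no effect on the limitation period under the stated rules.

27 January 2020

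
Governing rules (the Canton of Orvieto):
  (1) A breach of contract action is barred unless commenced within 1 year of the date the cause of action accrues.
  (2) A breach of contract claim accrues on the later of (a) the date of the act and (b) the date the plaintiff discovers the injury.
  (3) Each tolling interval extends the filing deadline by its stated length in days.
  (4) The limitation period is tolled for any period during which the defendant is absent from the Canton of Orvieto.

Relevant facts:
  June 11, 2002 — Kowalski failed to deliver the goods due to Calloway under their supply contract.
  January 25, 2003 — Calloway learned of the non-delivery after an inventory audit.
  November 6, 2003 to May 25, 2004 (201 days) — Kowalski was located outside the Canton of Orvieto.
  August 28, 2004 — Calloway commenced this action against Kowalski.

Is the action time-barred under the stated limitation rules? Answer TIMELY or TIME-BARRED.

TIME-BARRED

Taking the later of the act (June 11, 2002) and discovery (January 25, 2003), the claim accrued on January 25, 2003.
The untolled deadline — 1 year after January 25, 2003 — is January 25, 2004.
The defendant's absence from the jurisdiction from November 6, 2003 to May 25, 2004 tolled the period for 201 days, extending the deadline to August 13, 2004.
Calloway filed on August 28, 2004, after the August 13, 2004 deadline, so the action is time-barred.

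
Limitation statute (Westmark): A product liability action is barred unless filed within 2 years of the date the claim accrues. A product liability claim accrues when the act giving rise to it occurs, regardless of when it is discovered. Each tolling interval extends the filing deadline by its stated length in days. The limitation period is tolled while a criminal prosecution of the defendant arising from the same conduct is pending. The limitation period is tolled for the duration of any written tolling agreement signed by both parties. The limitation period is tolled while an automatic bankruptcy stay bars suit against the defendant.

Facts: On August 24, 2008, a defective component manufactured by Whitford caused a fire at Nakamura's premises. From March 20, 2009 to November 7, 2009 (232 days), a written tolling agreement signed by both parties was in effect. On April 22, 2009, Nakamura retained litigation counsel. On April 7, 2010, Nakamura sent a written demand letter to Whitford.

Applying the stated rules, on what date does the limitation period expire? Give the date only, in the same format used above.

The claim accrued on August 24, 2008, when the wrongful act occurred.
Adding the 2 years base period to August 24, 2008 gives a deadline of August 24, 2010, before any tolling.
The written tolling agreement from March 20, 2009 to November 7, 2009 tolled the period for 232 days, extending the deadline to April 13, 2011.
Nothing else in the chronology tolls or restarts the period.

April 13, 2011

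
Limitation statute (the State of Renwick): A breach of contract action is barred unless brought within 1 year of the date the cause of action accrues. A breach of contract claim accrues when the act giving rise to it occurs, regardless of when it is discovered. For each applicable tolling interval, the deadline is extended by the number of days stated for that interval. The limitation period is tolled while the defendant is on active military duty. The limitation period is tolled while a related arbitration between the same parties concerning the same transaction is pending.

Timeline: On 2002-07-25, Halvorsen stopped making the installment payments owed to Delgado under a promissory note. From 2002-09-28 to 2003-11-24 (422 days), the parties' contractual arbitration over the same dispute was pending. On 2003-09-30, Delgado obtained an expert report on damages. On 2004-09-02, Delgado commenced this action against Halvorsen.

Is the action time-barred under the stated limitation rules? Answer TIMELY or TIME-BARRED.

TIMELY

The limitation period began to run on 2002-07-25.
1 year from 2002-07-25 is 2003-07-25.
Because the pending related arbitration ran from 2002-09-28 to 2003-11-24, the deadline is extended by 422 days to 2004-09-19.
The other events in the timeline have no effect on the limitation period under the stated rules.
Delgado filed on 2004-09-02, before the 2004-09-19 deadline, so the action is timely.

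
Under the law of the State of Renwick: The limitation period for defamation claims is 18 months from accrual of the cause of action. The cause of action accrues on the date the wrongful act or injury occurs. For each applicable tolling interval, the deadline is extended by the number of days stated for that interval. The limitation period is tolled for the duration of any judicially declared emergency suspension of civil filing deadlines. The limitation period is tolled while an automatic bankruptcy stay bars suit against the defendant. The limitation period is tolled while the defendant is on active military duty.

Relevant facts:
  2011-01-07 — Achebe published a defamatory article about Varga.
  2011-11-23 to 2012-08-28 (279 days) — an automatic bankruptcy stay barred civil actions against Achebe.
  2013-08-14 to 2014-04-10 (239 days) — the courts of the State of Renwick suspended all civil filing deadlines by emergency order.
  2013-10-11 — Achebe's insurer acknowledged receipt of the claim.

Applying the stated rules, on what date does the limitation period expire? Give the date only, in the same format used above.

The cause of action accrued on 2011-01-07, the date of the act.
Adding the 18 months base period to 2011-01-07 gives a deadline of 2012-07-07, before any tolling.
The automatic bankruptcy stay from 2011-11-23 to 2012-08-28 tolled the period for 279 days, extending the deadline to 2013-04-12.
The emergency suspension of filing deadlines from 2013-08-14 to 2014-04-10 began after the period had already run on 2013-04-12, so it has no tolling effect.
Nothing else in the chronology tolls or restarts the period.

2013-04-12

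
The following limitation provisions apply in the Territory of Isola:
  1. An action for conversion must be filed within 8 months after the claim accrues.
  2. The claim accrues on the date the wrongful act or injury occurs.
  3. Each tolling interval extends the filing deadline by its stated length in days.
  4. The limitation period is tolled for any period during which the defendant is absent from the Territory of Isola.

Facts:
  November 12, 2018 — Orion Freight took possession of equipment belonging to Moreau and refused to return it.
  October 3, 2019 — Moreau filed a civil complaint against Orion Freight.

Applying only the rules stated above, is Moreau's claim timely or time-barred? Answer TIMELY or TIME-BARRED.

TIME-BARRED

The claim accrued on November 12, 2018, the date of the act.
Adding the 8 months base period to November 12, 2018 gives a deadline of July 12, 2019, before any tolling.
Moreau filed on October 3, 2019, after the July 12, 2019 deadline, so the action is time-barred.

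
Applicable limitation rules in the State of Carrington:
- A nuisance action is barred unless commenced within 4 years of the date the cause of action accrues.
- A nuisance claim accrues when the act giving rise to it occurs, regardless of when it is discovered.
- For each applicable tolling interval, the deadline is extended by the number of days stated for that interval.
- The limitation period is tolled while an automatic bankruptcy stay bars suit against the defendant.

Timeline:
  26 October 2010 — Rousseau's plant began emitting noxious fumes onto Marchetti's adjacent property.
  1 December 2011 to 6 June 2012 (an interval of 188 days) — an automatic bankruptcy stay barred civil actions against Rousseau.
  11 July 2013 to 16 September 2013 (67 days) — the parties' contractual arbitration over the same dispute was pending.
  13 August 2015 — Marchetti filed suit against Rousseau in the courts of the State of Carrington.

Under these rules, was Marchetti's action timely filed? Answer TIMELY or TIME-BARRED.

The cause of action accrued on 26 October 2010, the date of the act.
4 years from 26 October 2010 is 26 October 2014.
The automatic bankruptcy stay from 1 December 2011 to 6 June 2012 tolled the period for 188 days, extending the deadline to 2 May 2015.
The pending related arbitration from 11 July 2013 to 16 September 2013 does not toll the period, because no stated rule makes a pending arbitration a tolling event.
Marchetti filed on 13 August 2015, after the 2 May 2015 deadline, so the action is time-barred.

TIME-BARRED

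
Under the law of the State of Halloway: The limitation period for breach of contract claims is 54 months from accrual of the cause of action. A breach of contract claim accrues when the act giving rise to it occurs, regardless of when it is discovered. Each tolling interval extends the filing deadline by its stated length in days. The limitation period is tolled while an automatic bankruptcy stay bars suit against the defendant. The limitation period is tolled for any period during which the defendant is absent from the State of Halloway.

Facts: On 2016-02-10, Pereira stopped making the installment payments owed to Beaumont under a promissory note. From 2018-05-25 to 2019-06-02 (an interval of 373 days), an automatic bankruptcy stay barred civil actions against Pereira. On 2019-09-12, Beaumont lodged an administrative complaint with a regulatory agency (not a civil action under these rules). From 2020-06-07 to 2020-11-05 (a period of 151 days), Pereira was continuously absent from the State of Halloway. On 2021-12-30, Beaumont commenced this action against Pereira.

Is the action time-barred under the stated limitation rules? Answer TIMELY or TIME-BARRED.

TIMELY

The limitation period began to run on 2016-02-10.
The untolled deadline — 54 months after 2016-02-10 — is 2020-08-10.
The period was tolled for 373 days by the automatic bankruptcy stay (2018-05-25 to 2019-06-02), pushing the deadline to 2021-08-18.
The period was tolled for 151 days by the defendant's absence from the jurisdiction (2020-06-07 to 2020-11-05), pushing the deadline to 2022-01-16.
The other events in the timeline have no effect on the limitation period under the stated rules.
Filing on 2021-12-30 beat the 2022-01-16 deadline — the action is timely.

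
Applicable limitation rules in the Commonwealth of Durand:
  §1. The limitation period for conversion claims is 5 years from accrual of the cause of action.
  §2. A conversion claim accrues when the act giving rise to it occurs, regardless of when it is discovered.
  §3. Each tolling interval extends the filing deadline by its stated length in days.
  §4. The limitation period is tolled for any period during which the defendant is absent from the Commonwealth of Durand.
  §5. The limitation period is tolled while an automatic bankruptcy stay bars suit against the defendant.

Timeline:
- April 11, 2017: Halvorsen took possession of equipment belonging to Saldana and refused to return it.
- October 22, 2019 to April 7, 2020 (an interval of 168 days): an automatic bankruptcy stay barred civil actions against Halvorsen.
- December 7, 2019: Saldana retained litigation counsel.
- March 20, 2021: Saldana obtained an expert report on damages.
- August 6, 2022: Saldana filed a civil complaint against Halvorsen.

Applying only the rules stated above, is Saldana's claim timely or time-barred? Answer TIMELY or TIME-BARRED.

TIMELY

The limitation period began to run on April 11, 2017.
5 years from April 11, 2017 is April 11, 2022.
The automatic bankruptcy stay from October 22, 2019 to April 7, 2020 tolled the period for 168 days, extending the deadline to September 26, 2022.
None of the other events listed affects the running of the period under the stated rules.
The August 6, 2022 filing precedes the September 26, 2022 deadline; the claim is timely.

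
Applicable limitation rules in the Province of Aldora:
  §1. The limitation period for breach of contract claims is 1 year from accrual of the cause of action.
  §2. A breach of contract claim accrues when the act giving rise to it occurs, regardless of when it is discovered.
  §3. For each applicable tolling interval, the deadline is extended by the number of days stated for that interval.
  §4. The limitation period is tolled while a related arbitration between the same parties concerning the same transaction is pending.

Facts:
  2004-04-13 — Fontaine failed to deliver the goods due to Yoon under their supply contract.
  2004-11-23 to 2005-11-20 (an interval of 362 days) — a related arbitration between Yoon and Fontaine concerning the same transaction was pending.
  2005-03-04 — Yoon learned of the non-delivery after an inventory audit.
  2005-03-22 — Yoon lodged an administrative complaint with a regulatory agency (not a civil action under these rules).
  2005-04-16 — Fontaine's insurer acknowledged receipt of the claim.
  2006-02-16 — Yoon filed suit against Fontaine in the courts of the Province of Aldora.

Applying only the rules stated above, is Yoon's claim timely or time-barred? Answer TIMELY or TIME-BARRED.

The claim accrued on 2004-04-13, when the wrongful act occurred; under the stated occurrence rule the 2005-03-04 discovery does not delay accrual.
1 year from 2004-04-13 is 2005-04-13.
The period was tolled for 362 days by the pending related arbitration (2004-11-23 to 2005-11-20), pushing the deadline to 2006-04-10.
None of the other events listed affects the running of the period under the stated rules.
Filing on 2006-02-16 beat the 2006-04-10 deadline — the action is timely.

TIMELY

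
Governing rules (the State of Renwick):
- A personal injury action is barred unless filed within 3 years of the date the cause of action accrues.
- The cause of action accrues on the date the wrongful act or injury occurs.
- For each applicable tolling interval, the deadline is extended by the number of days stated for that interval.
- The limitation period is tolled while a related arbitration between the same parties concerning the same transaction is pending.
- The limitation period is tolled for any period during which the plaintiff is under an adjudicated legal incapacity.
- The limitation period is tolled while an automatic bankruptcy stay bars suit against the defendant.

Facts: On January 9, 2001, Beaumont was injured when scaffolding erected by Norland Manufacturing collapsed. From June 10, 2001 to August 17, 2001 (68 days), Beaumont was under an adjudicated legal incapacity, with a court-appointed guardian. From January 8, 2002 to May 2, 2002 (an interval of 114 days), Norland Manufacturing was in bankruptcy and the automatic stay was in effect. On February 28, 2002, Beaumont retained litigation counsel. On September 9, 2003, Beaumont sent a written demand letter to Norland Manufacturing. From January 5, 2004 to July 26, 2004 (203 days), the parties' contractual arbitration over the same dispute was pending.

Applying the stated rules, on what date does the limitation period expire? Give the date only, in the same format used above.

The limitation period began to run on January 9, 2001.
3 years from January 9, 2001 is January 9, 2004.
The period was tolled for 68 days by the plaintiff's legal incapacity (June 10, 2001 to August 17, 2001), pushing the deadline to March 17, 2004.
The period was tolled for 114 days by the automatic bankruptcy stay (January 8, 2002 to May 2, 2002), pushing the deadline to July 9, 2004.
The period was tolled for 203 days by the pending related arbitration (January 5, 2004 to July 26, 2004), pushing the deadline to January 28, 2005.
The other events in the timeline have no effect on the limitation period under the stated rules.

January 28, 2005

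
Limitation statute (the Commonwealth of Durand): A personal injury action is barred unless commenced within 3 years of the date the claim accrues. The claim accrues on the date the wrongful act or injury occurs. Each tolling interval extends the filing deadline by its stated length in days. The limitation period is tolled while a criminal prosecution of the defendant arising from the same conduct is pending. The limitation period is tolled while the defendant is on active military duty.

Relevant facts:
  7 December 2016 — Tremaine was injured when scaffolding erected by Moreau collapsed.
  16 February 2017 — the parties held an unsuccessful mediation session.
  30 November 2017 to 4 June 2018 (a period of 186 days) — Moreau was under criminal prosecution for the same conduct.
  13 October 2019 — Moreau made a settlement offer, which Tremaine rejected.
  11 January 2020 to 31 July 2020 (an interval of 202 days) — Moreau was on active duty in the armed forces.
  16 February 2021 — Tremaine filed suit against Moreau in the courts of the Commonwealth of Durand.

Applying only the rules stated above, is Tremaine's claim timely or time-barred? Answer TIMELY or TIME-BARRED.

TIME-BARRED

The claim accrued on 7 December 2016, when the wrongful act occurred.
3 years from 7 December 2016 is 7 December 2019.
The period was tolled for 186 days by the pending criminal prosecution (30 November 2017 to 4 June 2018), pushing the deadline to 10 June 2020.
The defendant's active military service from 11 January 2020 to 31 July 2020 tolled the period for 202 days, extending the deadline to 29 December 2020.
Nothing else in the chronology tolls or restarts the period.
The 16 February 2021 filing falls after the 29 December 2020 deadline; the claim is time-barred.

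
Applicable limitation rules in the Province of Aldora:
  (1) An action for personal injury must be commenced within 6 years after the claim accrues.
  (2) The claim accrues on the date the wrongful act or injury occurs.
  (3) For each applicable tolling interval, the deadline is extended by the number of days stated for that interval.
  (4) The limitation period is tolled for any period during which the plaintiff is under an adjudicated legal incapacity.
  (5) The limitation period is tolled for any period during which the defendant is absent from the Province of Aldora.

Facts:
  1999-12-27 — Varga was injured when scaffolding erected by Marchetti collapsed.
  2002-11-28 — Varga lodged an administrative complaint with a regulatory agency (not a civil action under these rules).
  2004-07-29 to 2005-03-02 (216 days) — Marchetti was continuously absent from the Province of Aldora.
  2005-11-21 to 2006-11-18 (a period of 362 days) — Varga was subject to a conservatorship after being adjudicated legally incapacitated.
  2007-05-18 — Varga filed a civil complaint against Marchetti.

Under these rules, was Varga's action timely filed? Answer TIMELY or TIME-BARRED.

The claim accrued on 1999-12-27, when the wrongful act occurred.
Adding the 6 years base period to 1999-12-27 gives a deadline of 2005-12-27, before any tolling.
The defendant's absence from the jurisdiction from 2004-07-29 to 2005-03-02 tolled the period for 216 days, extending the deadline to 2006-07-31.
The plaintiff's legal incapacity from 2005-11-21 to 2006-11-18 tolled the period for 362 days, extending the deadline to 2007-07-28.
None of the other events listed affects the running of the period under the stated rules.
Filing on 2007-05-18 beat the 2007-07-28 deadline — the action is timely.

TIMELY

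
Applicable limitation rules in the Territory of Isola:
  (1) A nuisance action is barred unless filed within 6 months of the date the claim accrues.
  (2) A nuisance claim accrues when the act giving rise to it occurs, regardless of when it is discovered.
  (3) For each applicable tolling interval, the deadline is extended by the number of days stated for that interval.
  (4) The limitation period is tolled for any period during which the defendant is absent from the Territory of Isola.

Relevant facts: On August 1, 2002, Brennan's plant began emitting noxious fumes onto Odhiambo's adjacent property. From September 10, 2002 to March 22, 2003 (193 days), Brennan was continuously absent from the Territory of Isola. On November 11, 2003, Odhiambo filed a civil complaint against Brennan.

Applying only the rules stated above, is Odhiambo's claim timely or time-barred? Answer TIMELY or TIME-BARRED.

TIME-BARRED

The limitation period began to run on August 1, 2002.
6 months from August 1, 2002 is February 1, 2003.
The period was tolled for 193 days by the defendant's absence from the jurisdiction (September 10, 2002 to March 22, 2003), pushing the deadline to August 13, 2003.
Filing on November 11, 2003 missed the August 13, 2003 deadline — the action is time-barred.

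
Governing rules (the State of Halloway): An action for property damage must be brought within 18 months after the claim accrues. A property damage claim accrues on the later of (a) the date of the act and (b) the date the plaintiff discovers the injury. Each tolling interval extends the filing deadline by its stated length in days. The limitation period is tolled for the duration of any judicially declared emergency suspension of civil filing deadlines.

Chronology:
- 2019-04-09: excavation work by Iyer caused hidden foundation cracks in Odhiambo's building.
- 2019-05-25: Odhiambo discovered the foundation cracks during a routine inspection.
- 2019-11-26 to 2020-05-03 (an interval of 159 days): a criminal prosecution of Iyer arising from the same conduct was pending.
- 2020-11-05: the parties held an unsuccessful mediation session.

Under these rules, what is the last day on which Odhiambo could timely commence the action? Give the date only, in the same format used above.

2020-11-25

Because discovery on 2019-05-25 post-dates the 2019-04-09 act, accrual under the later-of rule falls on 2019-05-25.
Adding the 18 months base period to 2019-05-25 gives a deadline of 2020-11-25, before any tolling.
No stated provision tolls the period for a criminal prosecution, so the interval from 2019-11-26 to 2020-05-03 has no effect on the deadline.
None of the other events listed affects the running of the period under the stated rules.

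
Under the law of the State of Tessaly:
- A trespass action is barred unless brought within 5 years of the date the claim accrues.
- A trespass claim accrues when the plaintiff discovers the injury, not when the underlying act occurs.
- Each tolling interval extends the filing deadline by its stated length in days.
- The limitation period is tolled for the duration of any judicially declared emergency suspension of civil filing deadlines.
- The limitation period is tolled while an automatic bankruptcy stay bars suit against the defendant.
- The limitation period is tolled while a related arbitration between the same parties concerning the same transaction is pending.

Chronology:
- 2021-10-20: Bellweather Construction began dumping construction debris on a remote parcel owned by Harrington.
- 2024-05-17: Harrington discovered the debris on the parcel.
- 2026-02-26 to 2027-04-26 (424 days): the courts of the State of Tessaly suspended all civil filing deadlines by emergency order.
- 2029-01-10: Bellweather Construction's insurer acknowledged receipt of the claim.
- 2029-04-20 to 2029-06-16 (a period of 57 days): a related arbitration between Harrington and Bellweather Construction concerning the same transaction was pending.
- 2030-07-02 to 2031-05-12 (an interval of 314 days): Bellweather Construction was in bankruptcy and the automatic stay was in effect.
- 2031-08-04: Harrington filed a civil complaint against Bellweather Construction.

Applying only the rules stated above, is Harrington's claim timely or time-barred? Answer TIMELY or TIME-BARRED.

TIME-BARRED

Accrual is tied to discovery, so the period began on 2024-05-17 rather than on 2021-10-20 when the act occurred.
Adding the 5 years base period to 2024-05-17 gives a deadline of 2029-05-17, before any tolling.
The emergency suspension of filing deadlines from 2026-02-26 to 2027-04-26 tolled the period for 424 days, extending the deadline to 2030-07-15.
Because the pending related arbitration ran from 2029-04-20 to 2029-06-16, the deadline is extended by 57 days to 2030-09-10.
The period was tolled for 314 days by the automatic bankruptcy stay (2030-07-02 to 2031-05-12), pushing the deadline to 2031-07-21.
Nothing else in the chronology tolls or restarts the period.
Harrington filed on 2031-08-04, after the 2031-07-21 deadline, so the action is time-barred.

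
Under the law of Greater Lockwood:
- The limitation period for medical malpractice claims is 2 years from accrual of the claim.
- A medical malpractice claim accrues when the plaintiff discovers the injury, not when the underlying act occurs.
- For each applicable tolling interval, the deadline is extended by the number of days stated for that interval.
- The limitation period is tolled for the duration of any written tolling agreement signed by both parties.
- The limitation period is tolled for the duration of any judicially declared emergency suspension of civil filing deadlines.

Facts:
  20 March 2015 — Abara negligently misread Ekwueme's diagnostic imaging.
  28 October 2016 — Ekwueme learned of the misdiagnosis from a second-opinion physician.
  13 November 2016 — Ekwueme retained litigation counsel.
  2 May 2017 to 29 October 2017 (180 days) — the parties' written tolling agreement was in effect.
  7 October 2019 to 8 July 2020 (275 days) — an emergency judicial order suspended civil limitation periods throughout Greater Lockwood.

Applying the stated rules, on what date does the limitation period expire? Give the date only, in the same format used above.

26 April 2019

Accrual is tied to discovery, so the period began on 28 October 2016 rather than on 20 March 2015 when the act occurred.
Adding the 2 years base period to 28 October 2016 gives a deadline of 28 October 2018, before any tolling.
The written tolling agreement from 2 May 2017 to 29 October 2017 tolled the period for 180 days, extending the deadline to 26 April 2019.
By the time the emergency suspension of filing deadlines began on 7 October 2019, the limitation period had already expired on 26 April 2019; that interval cannot revive it.
Nothing else in the chronology tolls or restarts the period.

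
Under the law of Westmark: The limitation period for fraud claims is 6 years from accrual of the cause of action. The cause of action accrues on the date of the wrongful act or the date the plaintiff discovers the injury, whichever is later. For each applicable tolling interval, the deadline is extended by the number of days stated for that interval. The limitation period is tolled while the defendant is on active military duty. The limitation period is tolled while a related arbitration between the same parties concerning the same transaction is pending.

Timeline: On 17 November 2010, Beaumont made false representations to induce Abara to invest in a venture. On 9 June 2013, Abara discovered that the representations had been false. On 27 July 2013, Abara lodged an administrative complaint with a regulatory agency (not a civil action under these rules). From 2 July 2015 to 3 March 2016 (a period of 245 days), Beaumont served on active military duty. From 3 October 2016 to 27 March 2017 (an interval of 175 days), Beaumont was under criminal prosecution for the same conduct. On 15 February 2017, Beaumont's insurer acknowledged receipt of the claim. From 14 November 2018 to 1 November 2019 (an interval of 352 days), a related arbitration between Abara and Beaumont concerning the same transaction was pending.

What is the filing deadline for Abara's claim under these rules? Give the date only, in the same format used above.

Because discovery on 9 June 2013 post-dates the 17 November 2010 act, accrual under the later-of rule falls on 9 June 2013.
The untolled deadline — 6 years after 9 June 2013 — is 9 June 2019.
The period was tolled for 245 days by the defendant's active military service (2 July 2015 to 3 March 2016), pushing the deadline to 9 February 2020.
The period was tolled for 352 days by the pending related arbitration (14 November 2018 to 1 November 2019), pushing the deadline to 26 January 2021.
No stated provision tolls the period for a criminal prosecution, so the interval from 3 October 2016 to 27 March 2017 has no effect on the deadline.
None of the other events listed affects the running of the period under the stated rules.

26 January 2021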